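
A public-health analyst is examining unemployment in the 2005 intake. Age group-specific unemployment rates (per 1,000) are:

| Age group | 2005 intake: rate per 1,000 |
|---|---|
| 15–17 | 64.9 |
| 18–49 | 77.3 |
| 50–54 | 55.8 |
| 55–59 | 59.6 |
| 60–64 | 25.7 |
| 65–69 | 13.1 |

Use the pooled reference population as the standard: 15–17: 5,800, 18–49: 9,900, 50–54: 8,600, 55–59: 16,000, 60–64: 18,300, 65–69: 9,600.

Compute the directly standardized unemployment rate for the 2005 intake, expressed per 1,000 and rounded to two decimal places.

46.50

Standard total = 68,200; weights = 0.0850, 0.1452, 0.1261, 0.2346, 0.2683, 0.1408.
Standardized rate: 0.0850×64.9 + 0.1452×77.3 + 0.1261×55.8 + 0.2346×59.6 + 0.2683×25.7 + 0.1408×13.1 = 46.4991 per 1,000.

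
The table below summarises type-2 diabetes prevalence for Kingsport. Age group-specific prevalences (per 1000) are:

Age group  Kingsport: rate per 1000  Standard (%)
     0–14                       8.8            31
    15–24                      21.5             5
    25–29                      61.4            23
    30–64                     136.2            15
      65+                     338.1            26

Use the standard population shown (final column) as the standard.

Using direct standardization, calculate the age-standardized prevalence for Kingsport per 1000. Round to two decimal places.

Standard weights: 0.31, 0.05, 0.23, 0.15, 0.26.
Standardized rate: 0.3100×8.8 + 0.0500×21.5 + 0.2300×61.4 + 0.1500×136.2 + 0.2600×338.1 = 126.2610 per 1000.

126.26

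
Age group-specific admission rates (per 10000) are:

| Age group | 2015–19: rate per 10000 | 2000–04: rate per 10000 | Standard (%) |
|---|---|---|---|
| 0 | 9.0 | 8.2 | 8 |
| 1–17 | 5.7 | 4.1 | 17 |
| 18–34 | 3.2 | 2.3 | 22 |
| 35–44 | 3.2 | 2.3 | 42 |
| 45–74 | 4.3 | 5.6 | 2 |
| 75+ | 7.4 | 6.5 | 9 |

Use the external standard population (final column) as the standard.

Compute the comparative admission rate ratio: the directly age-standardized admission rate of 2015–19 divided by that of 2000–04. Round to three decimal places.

1.275

Standard weights: 0.08, 0.17, 0.22, 0.42, 0.02, 0.09.
2015–19: 0.0800×9.0 + 0.1700×5.7 + 0.2200×3.2 + 0.4200×3.2 + 0.0200×4.3 + 0.0900×7.4 = 4.4890 per 10000.
2000–04: 0.0800×8.2 + 0.1700×4.1 + 0.2200×2.3 + 0.4200×2.3 + 0.0200×5.6 + 0.0900×6.5 = 3.5220 per 10000.
Ratio = 4.4890 ÷ 3.5220 = 1.27456.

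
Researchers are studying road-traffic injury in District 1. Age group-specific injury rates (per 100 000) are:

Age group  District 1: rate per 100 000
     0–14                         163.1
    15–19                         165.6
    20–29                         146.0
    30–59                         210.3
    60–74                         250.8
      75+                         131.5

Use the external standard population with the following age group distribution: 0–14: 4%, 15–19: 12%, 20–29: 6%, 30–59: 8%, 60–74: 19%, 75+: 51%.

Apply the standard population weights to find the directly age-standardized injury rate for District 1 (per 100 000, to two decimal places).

Standard weights: 0.04, 0.12, 0.06, 0.08, 0.19, 0.51.
Standardized rate: 0.0400×163.1 + 0.1200×165.6 + 0.0600×146.0 + 0.0800×210.3 + 0.1900×250.8 + 0.5100×131.5 = 166.6970 per 100 000.

166.70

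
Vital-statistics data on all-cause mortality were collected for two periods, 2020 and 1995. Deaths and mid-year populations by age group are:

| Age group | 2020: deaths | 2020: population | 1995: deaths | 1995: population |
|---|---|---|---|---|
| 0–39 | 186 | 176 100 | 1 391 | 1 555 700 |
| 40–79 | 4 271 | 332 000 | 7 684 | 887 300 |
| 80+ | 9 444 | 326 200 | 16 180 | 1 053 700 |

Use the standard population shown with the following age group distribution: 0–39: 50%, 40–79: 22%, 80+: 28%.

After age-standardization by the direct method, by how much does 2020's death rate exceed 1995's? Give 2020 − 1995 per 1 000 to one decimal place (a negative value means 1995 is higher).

4.8

Age-specific rates per 1 000 for 2020: 1.056, 12.864, 28.952.
For 1995: 0.894, 8.660, 15.355.
Standard weights: 0.50, 0.22, 0.28.
2020: 0.5000×1.056 + 0.2200×12.864 + 0.2800×28.952 = 11.4647 per 1 000.
1995: 0.5000×0.894 + 0.2200×8.660 + 0.2800×15.355 = 6.6518 per 1 000.
Difference = 11.4647 − 6.6518 = 4.8130.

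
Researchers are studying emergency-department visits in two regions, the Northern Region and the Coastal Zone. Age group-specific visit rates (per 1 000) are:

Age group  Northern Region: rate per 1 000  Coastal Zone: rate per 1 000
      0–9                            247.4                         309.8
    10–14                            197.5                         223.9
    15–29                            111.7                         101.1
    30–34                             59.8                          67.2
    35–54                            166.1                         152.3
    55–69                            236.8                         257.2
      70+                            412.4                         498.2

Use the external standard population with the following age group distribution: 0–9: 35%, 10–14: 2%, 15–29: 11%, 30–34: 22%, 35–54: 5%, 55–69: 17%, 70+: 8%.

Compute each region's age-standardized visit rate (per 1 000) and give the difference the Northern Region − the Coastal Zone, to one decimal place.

Standard weights: 0.35, 0.02, 0.11, 0.22, 0.05, 0.17, 0.08.
The Northern Region: 0.3500×247.4 + 0.0200×197.5 + 0.1100×111.7 + 0.2200×59.8 + 0.0500×166.1 + 0.1700×236.8 + 0.0800×412.4 = 197.5360 per 1 000.
The Coastal Zone: 0.3500×309.8 + 0.0200×223.9 + 0.1100×101.1 + 0.2200×67.2 + 0.0500×152.3 + 0.1700×257.2 + 0.0800×498.2 = 230.0080 per 1 000.
Difference = 197.5360 − 230.0080 = -32.4720.

-32.5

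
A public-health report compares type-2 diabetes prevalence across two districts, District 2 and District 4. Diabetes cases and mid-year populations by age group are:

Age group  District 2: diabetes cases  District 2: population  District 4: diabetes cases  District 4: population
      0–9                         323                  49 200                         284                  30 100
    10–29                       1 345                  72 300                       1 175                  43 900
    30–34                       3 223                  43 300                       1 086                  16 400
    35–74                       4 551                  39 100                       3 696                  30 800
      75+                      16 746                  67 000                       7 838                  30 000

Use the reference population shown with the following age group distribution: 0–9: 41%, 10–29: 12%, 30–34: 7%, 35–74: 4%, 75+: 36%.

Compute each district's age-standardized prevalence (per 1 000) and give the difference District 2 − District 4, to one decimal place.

-5.8

Age-specific rates per 1 000 for District 2: 6.565, 18.603, 74.434, 116.394, 249.940.
For District 4: 9.435, 26.765, 66.220, 120.000, 261.267.
Standard weights: 0.41, 0.12, 0.07, 0.04, 0.36.
District 2: 0.4100×6.565 + 0.1200×18.603 + 0.0700×74.434 + 0.0400×116.394 + 0.3600×249.940 = 104.7687 per 1 000.
District 4: 0.4100×9.435 + 0.1200×26.765 + 0.0700×66.220 + 0.0400×120.000 + 0.3600×261.267 = 110.5716 per 1 000.
Difference = 104.7687 − 110.5716 = -5.8030.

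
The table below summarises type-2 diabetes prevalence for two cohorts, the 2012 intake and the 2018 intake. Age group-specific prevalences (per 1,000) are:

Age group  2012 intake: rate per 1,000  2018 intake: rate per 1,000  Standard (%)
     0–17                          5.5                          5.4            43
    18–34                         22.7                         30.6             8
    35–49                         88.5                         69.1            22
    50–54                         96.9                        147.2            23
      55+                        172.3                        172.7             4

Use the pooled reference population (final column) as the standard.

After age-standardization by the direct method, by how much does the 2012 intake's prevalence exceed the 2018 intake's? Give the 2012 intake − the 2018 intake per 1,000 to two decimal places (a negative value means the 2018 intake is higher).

Standard weights: 0.43, 0.08, 0.22, 0.23, 0.04.
The 2012 intake: 0.4300×5.5 + 0.0800×22.7 + 0.2200×88.5 + 0.2300×96.9 + 0.0400×172.3 = 52.8300 per 1,000.
The 2018 intake: 0.4300×5.4 + 0.0800×30.6 + 0.2200×69.1 + 0.2300×147.2 + 0.0400×172.7 = 60.7360 per 1,000.
Difference = 52.8300 − 60.7360 = -7.9060.

-7.91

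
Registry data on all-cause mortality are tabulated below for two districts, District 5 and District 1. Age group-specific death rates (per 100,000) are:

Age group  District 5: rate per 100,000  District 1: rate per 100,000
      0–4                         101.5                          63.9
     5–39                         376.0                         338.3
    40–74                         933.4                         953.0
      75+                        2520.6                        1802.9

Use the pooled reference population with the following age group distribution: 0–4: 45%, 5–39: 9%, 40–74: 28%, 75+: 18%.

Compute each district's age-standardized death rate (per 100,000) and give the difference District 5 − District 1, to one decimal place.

Standard weights: 0.45, 0.09, 0.28, 0.18.
District 5: 0.4500×101.5 + 0.0900×376.0 + 0.2800×933.4 + 0.1800×2520.6 = 794.5750 per 100,000.
District 1: 0.4500×63.9 + 0.0900×338.3 + 0.2800×953.0 + 0.1800×1802.9 = 650.5640 per 100,000.
Difference = 794.5750 − 650.5640 = 144.0110.

144.0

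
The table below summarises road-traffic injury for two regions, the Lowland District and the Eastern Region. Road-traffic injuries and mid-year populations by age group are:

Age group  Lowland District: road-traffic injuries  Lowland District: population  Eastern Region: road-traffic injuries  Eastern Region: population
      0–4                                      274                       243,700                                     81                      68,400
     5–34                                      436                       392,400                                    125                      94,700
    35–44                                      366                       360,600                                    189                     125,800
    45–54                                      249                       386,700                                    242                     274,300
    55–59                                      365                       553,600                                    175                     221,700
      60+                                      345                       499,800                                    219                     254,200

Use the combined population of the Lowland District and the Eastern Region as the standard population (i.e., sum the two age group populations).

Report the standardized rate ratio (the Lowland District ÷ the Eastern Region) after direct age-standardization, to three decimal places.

0.792

Age-specific rates per 100,000 for the Lowland District: 112.43, 111.11, 101.50, 64.39, 65.93, 69.03.
For the Eastern Region: 118.42, 132.00, 150.24, 88.22, 78.94, 86.15.
Combined standard total = 3,475,900; weights = 0.0898, 0.1401, 0.1399, 0.1902, 0.2231, 0.2169.
The Lowland District: 0.0898×112.43 + 0.1401×111.11 + 0.1399×101.50 + 0.1902×64.39 + 0.2231×65.93 + 0.2169×69.03 = 81.7939 per 100,000.
The Eastern Region: 0.0898×118.42 + 0.1401×132.00 + 0.1399×150.24 + 0.1902×88.22 + 0.2231×78.94 + 0.2169×86.15 = 103.2264 per 100,000.
Ratio = 81.7939 ÷ 103.2264 = 0.79237.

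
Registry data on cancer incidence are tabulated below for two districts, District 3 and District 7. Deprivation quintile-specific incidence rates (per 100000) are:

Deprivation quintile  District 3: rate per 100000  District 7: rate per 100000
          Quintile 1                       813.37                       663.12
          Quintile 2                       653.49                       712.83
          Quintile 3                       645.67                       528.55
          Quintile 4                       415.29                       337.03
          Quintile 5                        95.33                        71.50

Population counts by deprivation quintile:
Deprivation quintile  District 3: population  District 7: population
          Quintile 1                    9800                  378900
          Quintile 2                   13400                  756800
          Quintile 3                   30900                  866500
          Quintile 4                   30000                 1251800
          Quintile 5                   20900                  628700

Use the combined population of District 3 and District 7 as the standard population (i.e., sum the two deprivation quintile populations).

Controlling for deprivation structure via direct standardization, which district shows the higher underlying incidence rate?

District 3

Combined standard total = 3987700; weights = 0.0975, 0.1931, 0.2250, 0.3214, 0.1629.
District 3: 0.0975×813.37 + 0.1931×653.49 + 0.2250×645.67 + 0.3214×415.29 + 0.1629×95.33 = 499.8230 per 100000.
District 7: 0.0975×663.12 + 0.1931×712.83 + 0.2250×528.55 + 0.3214×337.03 + 0.1629×71.50 = 441.2440 per 100000.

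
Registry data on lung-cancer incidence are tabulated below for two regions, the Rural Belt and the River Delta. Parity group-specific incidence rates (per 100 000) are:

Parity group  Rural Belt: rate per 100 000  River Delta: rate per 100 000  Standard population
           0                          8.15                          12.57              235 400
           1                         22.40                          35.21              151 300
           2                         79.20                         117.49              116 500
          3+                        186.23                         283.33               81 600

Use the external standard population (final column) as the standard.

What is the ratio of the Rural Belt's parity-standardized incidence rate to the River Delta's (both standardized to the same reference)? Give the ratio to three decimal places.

0.659

Standard total = 584 800; weights = 0.4025, 0.2587, 0.1992, 0.1395.
The Rural Belt: 0.4025×8.15 + 0.2587×22.40 + 0.1992×79.20 + 0.1395×186.23 = 50.8393 per 100 000.
The River Delta: 0.4025×12.57 + 0.2587×35.21 + 0.1992×117.49 + 0.1395×283.33 = 77.1094 per 100 000.
Ratio = 50.8393 ÷ 77.1094 = 0.65931.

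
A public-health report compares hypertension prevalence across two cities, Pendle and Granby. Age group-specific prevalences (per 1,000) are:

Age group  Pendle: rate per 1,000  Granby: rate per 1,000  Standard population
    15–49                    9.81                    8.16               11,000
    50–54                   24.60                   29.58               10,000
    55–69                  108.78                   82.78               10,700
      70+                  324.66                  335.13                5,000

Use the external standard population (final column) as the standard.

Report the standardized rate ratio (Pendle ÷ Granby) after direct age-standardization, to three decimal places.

Standard total = 36,700; weights = 0.2997, 0.2725, 0.2916, 0.1362.
Pendle: 0.2997×9.81 + 0.2725×24.60 + 0.2916×108.78 + 0.1362×324.66 = 85.5901 per 1,000.
Granby: 0.2997×8.16 + 0.2725×29.58 + 0.2916×82.78 + 0.1362×335.13 = 80.2985 per 1,000.
Ratio = 85.5901 ÷ 80.2985 = 1.06590.

1.066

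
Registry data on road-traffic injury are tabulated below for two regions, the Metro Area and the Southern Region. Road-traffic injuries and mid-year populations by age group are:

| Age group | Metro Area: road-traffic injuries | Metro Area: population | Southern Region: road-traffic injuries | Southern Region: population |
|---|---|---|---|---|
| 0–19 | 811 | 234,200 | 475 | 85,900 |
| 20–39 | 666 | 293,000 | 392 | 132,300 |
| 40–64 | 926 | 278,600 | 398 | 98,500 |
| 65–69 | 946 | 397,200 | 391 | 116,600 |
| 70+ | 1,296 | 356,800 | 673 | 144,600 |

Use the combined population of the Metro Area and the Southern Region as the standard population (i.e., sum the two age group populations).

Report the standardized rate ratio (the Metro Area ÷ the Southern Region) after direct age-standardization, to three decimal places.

0.740

Age-specific rates per 100,000 for the Metro Area: 346.29, 227.30, 332.38, 238.17, 363.23.
For the Southern Region: 552.97, 296.30, 404.06, 335.33, 465.42.
Combined standard total = 2,137,700; weights = 0.1497, 0.1990, 0.1764, 0.2404, 0.2346.
The Metro Area: 0.1497×346.29 + 0.1990×227.30 + 0.1764×332.38 + 0.2404×238.17 + 0.2346×363.23 = 298.1477 per 100,000.
The Southern Region: 0.1497×552.97 + 0.1990×296.30 + 0.1764×404.06 + 0.2404×335.33 + 0.2346×465.42 = 402.7922 per 100,000.
Ratio = 298.1477 ÷ 402.7922 = 0.74020.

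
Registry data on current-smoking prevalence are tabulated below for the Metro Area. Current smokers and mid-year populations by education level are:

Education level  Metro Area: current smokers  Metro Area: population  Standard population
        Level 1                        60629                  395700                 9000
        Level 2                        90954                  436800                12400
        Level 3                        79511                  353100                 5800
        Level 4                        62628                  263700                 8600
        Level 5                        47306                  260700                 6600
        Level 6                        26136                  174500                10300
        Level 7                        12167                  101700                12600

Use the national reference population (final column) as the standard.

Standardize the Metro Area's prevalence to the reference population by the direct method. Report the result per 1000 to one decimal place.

177.0

Education-specific rates per 1000 for the Metro Area: 153.220, 208.228, 225.180, 237.497, 181.458, 149.777, 119.636.
Standard total = 65300; weights = 0.1378, 0.1899, 0.0888, 0.1317, 0.1011, 0.1577, 0.1930.
Standardized rate: 0.1378×153.220 + 0.1899×208.228 + 0.0888×225.180 + 0.1317×237.497 + 0.1011×181.458 + 0.1577×149.777 + 0.1930×119.636 = 176.9871 per 1000.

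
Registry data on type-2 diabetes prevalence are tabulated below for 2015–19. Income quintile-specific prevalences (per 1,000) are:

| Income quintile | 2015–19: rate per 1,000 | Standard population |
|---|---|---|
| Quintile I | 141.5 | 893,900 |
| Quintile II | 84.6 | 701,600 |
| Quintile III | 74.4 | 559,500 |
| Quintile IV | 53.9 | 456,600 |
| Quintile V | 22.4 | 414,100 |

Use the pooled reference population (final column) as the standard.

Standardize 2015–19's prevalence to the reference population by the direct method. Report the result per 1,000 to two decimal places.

Standard total = 3,025,700; weights = 0.2954, 0.2319, 0.1849, 0.1509, 0.1369.
Standardized rate: 0.2954×141.5 + 0.2319×84.6 + 0.1849×74.4 + 0.1509×53.9 + 0.1369×22.4 = 86.3786 per 1,000.

86.38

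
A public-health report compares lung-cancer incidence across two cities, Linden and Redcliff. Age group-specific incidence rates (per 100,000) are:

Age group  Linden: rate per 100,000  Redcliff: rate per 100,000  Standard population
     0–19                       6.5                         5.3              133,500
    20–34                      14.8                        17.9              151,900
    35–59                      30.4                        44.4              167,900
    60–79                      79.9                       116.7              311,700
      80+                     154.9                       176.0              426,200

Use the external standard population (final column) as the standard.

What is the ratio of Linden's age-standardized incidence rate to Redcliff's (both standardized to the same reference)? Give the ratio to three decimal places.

0.811

Standard total = 1,191,200; weights = 0.1121, 0.1275, 0.1410, 0.2617, 0.3578.
Linden: 0.1121×6.5 + 0.1275×14.8 + 0.1410×30.4 + 0.2617×79.9 + 0.3578×154.9 = 83.2297 per 100,000.
Redcliff: 0.1121×5.3 + 0.1275×17.9 + 0.1410×44.4 + 0.2617×116.7 + 0.3578×176.0 = 102.6426 per 100,000.
Ratio = 83.2297 ÷ 102.6426 = 0.81087.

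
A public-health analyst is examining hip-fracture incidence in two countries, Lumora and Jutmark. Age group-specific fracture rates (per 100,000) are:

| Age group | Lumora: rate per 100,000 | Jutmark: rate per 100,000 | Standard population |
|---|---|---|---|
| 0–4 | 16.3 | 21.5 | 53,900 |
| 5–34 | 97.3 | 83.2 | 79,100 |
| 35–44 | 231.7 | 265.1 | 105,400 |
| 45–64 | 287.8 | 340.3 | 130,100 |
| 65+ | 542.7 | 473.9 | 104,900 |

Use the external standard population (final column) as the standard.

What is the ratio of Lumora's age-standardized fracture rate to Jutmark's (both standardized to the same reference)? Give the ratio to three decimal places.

0.982

Standard total = 473,400; weights = 0.1139, 0.1671, 0.2226, 0.2748, 0.2216.
Lumora: 0.1139×16.3 + 0.1671×97.3 + 0.2226×231.7 + 0.2748×287.8 + 0.2216×542.7 = 269.0498 per 100,000.
Jutmark: 0.1139×21.5 + 0.1671×83.2 + 0.2226×265.1 + 0.2748×340.3 + 0.2216×473.9 = 273.9050 per 100,000.
Ratio = 269.0498 ÷ 273.9050 = 0.98227.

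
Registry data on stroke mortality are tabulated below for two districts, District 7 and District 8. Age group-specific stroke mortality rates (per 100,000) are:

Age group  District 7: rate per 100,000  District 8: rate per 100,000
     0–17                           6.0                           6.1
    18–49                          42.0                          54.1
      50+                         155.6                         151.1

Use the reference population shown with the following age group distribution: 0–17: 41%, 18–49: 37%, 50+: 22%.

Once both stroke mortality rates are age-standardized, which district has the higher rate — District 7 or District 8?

Standard weights: 0.41, 0.37, 0.22.
District 7: 0.4100×6.0 + 0.3700×42.0 + 0.2200×155.6 = 52.2320 per 100,000.
District 8: 0.4100×6.1 + 0.3700×54.1 + 0.2200×151.1 = 55.7600 per 100,000.

District 8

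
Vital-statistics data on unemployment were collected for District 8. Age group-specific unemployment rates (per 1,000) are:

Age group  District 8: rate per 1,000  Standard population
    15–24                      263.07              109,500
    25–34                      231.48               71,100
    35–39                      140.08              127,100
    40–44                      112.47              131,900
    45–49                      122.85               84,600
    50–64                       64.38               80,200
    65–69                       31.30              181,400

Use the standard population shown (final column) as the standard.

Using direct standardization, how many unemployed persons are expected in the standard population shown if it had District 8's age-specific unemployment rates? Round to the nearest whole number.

Expected unemployed persons = Σ (standard pop × age-specific rate ÷ 1,000)
= 109,500×263.07/1,000 + 71,100×231.48/1,000 + 127,100×140.08/1,000 + 131,900×112.47/1,000 + 84,600×122.85/1,000 + 80,200×64.38/1,000 + 181,400×31.30/1,000
= 28806.17 + 16458.23 + 17804.17 + 14834.79 + 10393.11 + 5163.28 + 5677.82 = 99137.56.

99138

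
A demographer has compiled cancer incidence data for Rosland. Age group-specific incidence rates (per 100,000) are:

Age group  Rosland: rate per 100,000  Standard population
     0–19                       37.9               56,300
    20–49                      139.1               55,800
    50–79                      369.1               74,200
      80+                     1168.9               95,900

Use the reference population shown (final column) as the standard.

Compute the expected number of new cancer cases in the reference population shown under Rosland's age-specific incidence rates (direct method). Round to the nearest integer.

Expected new cancer cases = Σ (standard pop × age-specific rate ÷ 100,000)
= 56,300×37.9/100,000 + 55,800×139.1/100,000 + 74,200×369.1/100,000 + 95,900×1168.9/100,000
= 21.34 + 77.62 + 273.87 + 1120.98 = 1493.80.

1494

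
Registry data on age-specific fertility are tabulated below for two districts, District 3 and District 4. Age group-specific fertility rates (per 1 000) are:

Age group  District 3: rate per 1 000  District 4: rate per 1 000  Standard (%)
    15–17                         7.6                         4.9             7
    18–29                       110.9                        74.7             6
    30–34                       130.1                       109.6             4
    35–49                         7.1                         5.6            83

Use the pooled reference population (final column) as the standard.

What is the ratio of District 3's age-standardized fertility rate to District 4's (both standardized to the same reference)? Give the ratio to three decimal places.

1.319

Standard weights: 0.07, 0.06, 0.04, 0.83.
District 3: 0.0700×7.6 + 0.0600×110.9 + 0.0400×130.1 + 0.8300×7.1 = 18.2830 per 1 000.
District 4: 0.0700×4.9 + 0.0600×74.7 + 0.0400×109.6 + 0.8300×5.6 = 13.8570 per 1 000.
Ratio = 18.2830 ÷ 13.8570 = 1.31941.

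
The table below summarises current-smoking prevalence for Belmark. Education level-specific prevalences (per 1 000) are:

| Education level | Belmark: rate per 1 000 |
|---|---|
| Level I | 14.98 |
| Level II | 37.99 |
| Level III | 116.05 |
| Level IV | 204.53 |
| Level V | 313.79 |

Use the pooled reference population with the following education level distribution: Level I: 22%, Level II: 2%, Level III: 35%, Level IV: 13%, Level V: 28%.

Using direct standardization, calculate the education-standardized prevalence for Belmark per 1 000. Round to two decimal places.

159.12

Standard weights: 0.22, 0.02, 0.35, 0.13, 0.28.
Standardized rate: 0.2200×14.98 + 0.0200×37.99 + 0.3500×116.05 + 0.1300×204.53 + 0.2800×313.79 = 159.1230 per 1 000.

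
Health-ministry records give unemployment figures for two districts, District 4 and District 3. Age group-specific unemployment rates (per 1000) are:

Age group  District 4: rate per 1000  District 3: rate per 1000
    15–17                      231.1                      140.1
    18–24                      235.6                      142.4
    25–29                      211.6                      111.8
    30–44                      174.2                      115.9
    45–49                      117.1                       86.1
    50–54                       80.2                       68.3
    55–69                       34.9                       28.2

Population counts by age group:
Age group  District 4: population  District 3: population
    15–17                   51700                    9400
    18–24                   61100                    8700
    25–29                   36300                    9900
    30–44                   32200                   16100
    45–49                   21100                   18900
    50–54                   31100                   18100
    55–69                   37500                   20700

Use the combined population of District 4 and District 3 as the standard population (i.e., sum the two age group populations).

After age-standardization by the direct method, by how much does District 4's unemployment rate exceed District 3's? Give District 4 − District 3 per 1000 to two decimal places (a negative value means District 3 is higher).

58.23

Combined standard total = 372800; weights = 0.1639, 0.1872, 0.1239, 0.1296, 0.1073, 0.1320, 0.1561.
District 4: 0.1639×231.1 + 0.1872×235.6 + 0.1239×211.6 + 0.1296×174.2 + 0.1073×117.1 + 0.1320×80.2 + 0.1561×34.9 = 159.3774 per 1000.
District 3: 0.1639×140.1 + 0.1872×142.4 + 0.1239×111.8 + 0.1296×115.9 + 0.1073×86.1 + 0.1320×68.3 + 0.1561×28.2 = 101.1490 per 1000.
Difference = 159.3774 − 101.1490 = 58.2284.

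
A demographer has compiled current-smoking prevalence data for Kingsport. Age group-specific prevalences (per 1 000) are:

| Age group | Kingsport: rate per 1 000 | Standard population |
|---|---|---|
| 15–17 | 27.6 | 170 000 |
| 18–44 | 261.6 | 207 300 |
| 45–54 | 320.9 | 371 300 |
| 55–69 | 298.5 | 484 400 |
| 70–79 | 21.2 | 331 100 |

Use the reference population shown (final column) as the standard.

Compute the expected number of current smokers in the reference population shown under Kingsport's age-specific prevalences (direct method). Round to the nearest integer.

Expected current smokers = Σ (standard pop × age-specific rate ÷ 1 000)
= 170 000×27.6/1 000 + 207 300×261.6/1 000 + 371 300×320.9/1 000 + 484 400×298.5/1 000 + 331 100×21.2/1 000
= 4692.00 + 54229.68 + 119150.17 + 144593.40 + 7019.32 = 329684.57.

329685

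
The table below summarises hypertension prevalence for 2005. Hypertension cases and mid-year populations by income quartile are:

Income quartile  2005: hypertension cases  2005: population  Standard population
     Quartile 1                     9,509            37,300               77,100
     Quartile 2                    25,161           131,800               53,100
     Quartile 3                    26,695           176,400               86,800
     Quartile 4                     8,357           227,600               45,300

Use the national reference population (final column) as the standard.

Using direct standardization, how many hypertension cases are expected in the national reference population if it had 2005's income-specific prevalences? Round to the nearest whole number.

44591

Income-specific rates per 1,000 for 2005: 254.933, 190.903, 151.332, 36.718.
Expected hypertension cases = Σ (standard pop × income-specific rate ÷ 1,000)
= 77,100×254.933/1,000 + 53,100×190.903/1,000 + 86,800×151.332/1,000 + 45,300×36.718/1,000
= 19655.33 + 10136.94 + 13135.63 + 1663.32 = 44591.23.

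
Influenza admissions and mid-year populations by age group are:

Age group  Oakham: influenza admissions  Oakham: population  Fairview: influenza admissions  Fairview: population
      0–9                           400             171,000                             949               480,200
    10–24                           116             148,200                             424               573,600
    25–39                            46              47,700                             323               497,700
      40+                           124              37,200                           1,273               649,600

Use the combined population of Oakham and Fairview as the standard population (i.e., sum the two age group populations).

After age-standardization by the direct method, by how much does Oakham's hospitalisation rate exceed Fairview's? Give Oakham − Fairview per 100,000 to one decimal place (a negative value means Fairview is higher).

Age-specific rates per 100,000 for Oakham: 233.92, 78.27, 96.44, 333.33.
For Fairview: 197.63, 73.92, 64.90, 195.97.
Combined standard total = 2,605,200; weights = 0.2500, 0.2771, 0.2094, 0.2636.
Oakham: 0.2500×233.92 + 0.2771×78.27 + 0.2094×96.44 + 0.2636×333.33 = 188.2213 per 100,000.
Fairview: 0.2500×197.63 + 0.2771×73.92 + 0.2094×64.90 + 0.2636×195.97 = 135.1276 per 100,000.
Difference = 188.2213 − 135.1276 = 53.0937.

53.1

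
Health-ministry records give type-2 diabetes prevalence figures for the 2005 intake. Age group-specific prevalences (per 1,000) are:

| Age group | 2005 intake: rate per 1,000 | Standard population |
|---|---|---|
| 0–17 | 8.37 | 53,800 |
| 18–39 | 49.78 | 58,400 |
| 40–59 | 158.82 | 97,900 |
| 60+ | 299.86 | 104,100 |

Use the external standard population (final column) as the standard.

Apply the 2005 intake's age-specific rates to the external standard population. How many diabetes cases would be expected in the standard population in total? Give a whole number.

50121

Expected diabetes cases = Σ (standard pop × age-specific rate ÷ 1,000)
= 53,800×8.37/1,000 + 58,400×49.78/1,000 + 97,900×158.82/1,000 + 104,100×299.86/1,000
= 450.31 + 2907.15 + 15548.48 + 31215.43 = 50121.36.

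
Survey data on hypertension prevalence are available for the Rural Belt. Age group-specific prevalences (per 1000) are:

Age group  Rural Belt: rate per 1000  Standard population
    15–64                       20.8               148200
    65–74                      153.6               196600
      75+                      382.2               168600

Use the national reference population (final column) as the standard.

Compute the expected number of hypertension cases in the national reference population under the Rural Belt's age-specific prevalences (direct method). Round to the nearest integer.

97719

Expected hypertension cases = Σ (standard pop × age-specific rate ÷ 1000)
= 148200×20.8/1000 + 196600×153.6/1000 + 168600×382.2/1000
= 3082.56 + 30197.76 + 64438.92 = 97719.24.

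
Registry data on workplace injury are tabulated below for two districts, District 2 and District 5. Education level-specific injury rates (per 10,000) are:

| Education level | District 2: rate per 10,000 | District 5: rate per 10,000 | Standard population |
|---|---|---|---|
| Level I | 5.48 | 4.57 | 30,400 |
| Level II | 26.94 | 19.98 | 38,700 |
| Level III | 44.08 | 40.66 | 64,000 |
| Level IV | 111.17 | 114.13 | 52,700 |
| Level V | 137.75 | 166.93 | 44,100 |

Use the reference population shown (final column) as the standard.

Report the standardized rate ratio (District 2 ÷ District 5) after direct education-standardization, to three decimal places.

Standard total = 229,900; weights = 0.1322, 0.1683, 0.2784, 0.2292, 0.1918.
District 2: 0.1322×5.48 + 0.1683×26.94 + 0.2784×44.08 + 0.2292×111.17 + 0.1918×137.75 = 69.4377 per 10,000.
District 5: 0.1322×4.57 + 0.1683×19.98 + 0.2784×40.66 + 0.2292×114.13 + 0.1918×166.93 = 73.4696 per 10,000.
Ratio = 69.4377 ÷ 73.4696 = 0.94512.

0.945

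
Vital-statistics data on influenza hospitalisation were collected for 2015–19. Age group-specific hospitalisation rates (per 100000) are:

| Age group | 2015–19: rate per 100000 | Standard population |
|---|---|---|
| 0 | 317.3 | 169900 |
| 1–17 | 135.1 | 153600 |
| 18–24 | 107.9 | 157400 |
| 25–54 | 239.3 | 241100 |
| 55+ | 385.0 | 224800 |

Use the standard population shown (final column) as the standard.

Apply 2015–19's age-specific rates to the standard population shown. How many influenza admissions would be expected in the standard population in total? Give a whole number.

2359

Expected influenza admissions = Σ (standard pop × age-specific rate ÷ 100000)
= 169900×317.3/100000 + 153600×135.1/100000 + 157400×107.9/100000 + 241100×239.3/100000 + 224800×385.0/100000
= 539.09 + 207.51 + 169.83 + 576.95 + 865.48 = 2358.87.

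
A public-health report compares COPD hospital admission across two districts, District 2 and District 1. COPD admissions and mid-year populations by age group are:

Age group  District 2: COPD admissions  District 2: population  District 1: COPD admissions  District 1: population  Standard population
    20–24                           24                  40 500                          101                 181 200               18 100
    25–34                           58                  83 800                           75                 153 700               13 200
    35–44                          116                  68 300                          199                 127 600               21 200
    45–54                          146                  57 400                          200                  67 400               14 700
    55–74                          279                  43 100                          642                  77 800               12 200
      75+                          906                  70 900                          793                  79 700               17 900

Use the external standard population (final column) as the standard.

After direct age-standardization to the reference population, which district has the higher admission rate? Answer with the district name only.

Age-specific rates per 10 000 for District 2: 5.93, 6.92, 16.98, 25.44, 64.73, 127.79.
For District 1: 5.57, 4.88, 15.60, 29.67, 82.52, 99.50.
Standard total = 97 300; weights = 0.1860, 0.1357, 0.2179, 0.1511, 0.1254, 0.1840.
District 2: 0.1860×5.93 + 0.1357×6.92 + 0.2179×16.98 + 0.1511×25.44 + 0.1254×64.73 + 0.1840×127.79 = 41.2095 per 10 000.
District 1: 0.1860×5.57 + 0.1357×4.88 + 0.2179×15.60 + 0.1511×29.67 + 0.1254×82.52 + 0.1840×99.50 = 38.2310 per 10 000.

District 2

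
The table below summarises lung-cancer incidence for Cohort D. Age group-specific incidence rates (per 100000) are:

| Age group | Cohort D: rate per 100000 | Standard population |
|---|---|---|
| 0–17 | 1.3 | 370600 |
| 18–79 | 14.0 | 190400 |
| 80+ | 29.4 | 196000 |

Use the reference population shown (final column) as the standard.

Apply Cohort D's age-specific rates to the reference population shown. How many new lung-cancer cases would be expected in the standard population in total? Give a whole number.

Expected new lung-cancer cases = Σ (standard pop × age-specific rate ÷ 100000)
= 370600×1.3/100000 + 190400×14.0/100000 + 196000×29.4/100000
= 4.82 + 26.66 + 57.62 = 89.10.

89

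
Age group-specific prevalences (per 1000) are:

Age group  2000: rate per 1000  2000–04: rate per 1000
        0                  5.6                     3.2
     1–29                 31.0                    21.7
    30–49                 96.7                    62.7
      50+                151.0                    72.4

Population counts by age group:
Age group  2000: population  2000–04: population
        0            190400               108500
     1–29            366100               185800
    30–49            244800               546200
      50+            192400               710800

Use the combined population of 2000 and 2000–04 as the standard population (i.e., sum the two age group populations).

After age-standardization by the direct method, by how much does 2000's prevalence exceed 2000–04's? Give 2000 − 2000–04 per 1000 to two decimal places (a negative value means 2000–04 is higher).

Combined standard total = 2545000; weights = 0.1174, 0.2169, 0.3108, 0.3549.
2000: 0.1174×5.6 + 0.2169×31.0 + 0.3108×96.7 + 0.3549×151.0 = 91.0238 per 1000.
2000–04: 0.1174×3.2 + 0.2169×21.7 + 0.3108×62.7 + 0.3549×72.4 = 50.2633 per 1000.
Difference = 91.0238 − 50.2633 = 40.7605.

40.76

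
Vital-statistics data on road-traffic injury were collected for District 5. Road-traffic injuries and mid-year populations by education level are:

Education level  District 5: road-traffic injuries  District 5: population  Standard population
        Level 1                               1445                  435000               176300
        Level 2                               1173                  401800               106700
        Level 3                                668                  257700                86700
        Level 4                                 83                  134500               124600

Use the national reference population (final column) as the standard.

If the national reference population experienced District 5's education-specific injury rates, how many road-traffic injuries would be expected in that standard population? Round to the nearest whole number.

1199

Education-specific rates per 100000 for District 5: 332.18, 291.94, 259.22, 61.71.
Expected road-traffic injuries = Σ (standard pop × education-specific rate ÷ 100000)
= 176300×332.18/100000 + 106700×291.94/100000 + 86700×259.22/100000 + 124600×61.71/100000
= 585.64 + 311.50 + 224.74 + 76.89 = 1198.77.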